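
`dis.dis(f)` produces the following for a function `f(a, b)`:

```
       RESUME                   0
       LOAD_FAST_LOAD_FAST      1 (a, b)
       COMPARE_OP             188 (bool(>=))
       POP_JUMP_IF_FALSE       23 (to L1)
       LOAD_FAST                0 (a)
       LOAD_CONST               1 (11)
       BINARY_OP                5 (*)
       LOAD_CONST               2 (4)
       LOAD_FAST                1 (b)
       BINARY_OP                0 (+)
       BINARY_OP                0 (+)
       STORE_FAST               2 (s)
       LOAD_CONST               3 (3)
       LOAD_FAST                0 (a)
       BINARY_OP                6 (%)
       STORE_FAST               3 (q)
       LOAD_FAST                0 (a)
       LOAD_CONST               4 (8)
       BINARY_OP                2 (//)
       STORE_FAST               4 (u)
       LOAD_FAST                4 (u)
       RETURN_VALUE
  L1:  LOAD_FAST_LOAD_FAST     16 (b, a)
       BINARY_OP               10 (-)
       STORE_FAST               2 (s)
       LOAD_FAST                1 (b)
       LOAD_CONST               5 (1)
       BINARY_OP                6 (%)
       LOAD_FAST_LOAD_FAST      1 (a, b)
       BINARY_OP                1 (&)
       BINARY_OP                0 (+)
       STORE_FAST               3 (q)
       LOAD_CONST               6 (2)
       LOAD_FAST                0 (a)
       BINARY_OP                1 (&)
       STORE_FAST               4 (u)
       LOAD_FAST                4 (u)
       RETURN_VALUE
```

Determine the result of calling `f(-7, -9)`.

LOAD_FAST_LOAD_FAST a,b → push -7,-9. Stack: [-7, -9]
COMPARE_OP bool(>=) → -7 vs -9 = True. Stack: [True]
POP_JUMP_IF_FALSE → pop True; no jump. Stack: []
LOAD_FAST a → push -7. Stack: [-7]
LOAD_CONST → push 11. Stack: [-7, 11]
BINARY_OP * → -7 * 11 = -77. Stack: [-77]
LOAD_CONST → push 4. Stack: [-77, 4]
LOAD_FAST b → push -9. Stack: [-77, 4, -9]
BINARY_OP + → 4 + -9 = -5. Stack: [-77, -5]
BINARY_OP + → -77 + -5 = -82. Stack: [-82]
STORE_FAST s → s=-82. Stack: []
LOAD_CONST → push 3. Stack: [3]
LOAD_FAST a → push -7. Stack: [3, -7]
BINARY_OP % → 3 % -7 = -4. Stack: [-4]
STORE_FAST q → q=-4. Stack: []
LOAD_FAST a → push -7. Stack: [-7]
LOAD_CONST → push 8. Stack: [-7, 8]
BINARY_OP // → -7 // 8 = -1. Stack: [-1]
STORE_FAST u → u=-1. Stack: []
LOAD_FAST u → push -1. Stack: [-1]
RETURN_VALUE → return -1.

-1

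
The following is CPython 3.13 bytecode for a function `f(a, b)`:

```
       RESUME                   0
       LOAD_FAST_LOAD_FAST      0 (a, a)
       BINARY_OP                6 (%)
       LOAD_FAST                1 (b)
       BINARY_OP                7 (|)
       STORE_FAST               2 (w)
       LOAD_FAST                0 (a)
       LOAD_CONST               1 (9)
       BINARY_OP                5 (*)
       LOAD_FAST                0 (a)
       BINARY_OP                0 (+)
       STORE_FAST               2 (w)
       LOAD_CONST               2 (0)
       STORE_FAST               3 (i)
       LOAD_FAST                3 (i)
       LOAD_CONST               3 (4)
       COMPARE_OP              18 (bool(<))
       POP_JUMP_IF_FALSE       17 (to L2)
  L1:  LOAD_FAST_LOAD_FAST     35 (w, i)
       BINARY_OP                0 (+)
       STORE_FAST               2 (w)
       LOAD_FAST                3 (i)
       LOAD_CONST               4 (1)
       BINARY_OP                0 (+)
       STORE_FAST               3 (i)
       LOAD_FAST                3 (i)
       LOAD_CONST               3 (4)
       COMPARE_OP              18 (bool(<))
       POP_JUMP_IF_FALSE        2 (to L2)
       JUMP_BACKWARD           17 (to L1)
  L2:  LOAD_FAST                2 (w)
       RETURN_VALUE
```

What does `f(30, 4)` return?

LOAD_FAST_LOAD_FAST a,a → push 30,30. Stack: [30, 30]
BINARY_OP % → 30 % 30 = 0. Stack: [0]
LOAD_FAST b → push 4. Stack: [0, 4]
BINARY_OP | → 0 | 4 = 4. Stack: [4]
STORE_FAST w → w=4. Stack: []
LOAD_FAST a → push 30. Stack: [30]
LOAD_CONST → push 9. Stack: [30, 9]
BINARY_OP * → 30 * 9 = 270. Stack: [270]
LOAD_FAST a → push 30. Stack: [270, 30]
BINARY_OP + → 270 + 30 = 300. Stack: [300]
STORE_FAST w → w=300. Stack: []
LOAD_CONST → push 0. Stack: [0]
STORE_FAST i → i=0. Stack: []
LOAD_FAST i → push 0. Stack: [0]
LOAD_CONST → push 4. Stack: [0, 4]
COMPARE_OP bool(<) → 0 vs 4 = True. Stack: [True]
POP_JUMP_IF_FALSE → pop True; no jump. Stack: []
LOAD_FAST_LOAD_FAST w,i → push 300,0. Stack: [300, 0]
BINARY_OP + → 300 + 0 = 300. Stack: [300]
STORE_FAST w → w=300. Stack: []
LOAD_FAST i → push 0. Stack: [0]
LOAD_CONST → push 1. Stack: [0, 1]
BINARY_OP + → 0 + 1 = 1. Stack: [1]
STORE_FAST i → i=1. Stack: []
LOAD_FAST i → push 1. Stack: [1]
LOAD_CONST → push 4. Stack: [1, 4]
COMPARE_OP bool(<) → 1 vs 4 = True. Stack: [True]
POP_JUMP_IF_FALSE → pop True; no jump. Stack: []
LOAD_FAST_LOAD_FAST w,i → push 300,1. Stack: [300, 1]
BINARY_OP + → 300 + 1 = 301. Stack: [301]
STORE_FAST w → w=301. Stack: []
LOAD_FAST i → push 1. Stack: [1]
LOAD_CONST → push 1. Stack: [1, 1]
BINARY_OP + → 1 + 1 = 2. Stack: [2]
STORE_FAST i → i=2. Stack: []
LOAD_FAST i → push 2. Stack: [2]
LOAD_CONST → push 4. Stack: [2, 4]
COMPARE_OP bool(<) → 2 vs 4 = True. Stack: [True]
POP_JUMP_IF_FALSE → pop True; no jump. Stack: []
LOAD_FAST_LOAD_FAST w,i → push 301,2. Stack: [301, 2]
BINARY_OP + → 301 + 2 = 303. Stack: [303]
STORE_FAST w → w=303. Stack: []
LOAD_FAST i → push 2. Stack: [2]
LOAD_CONST → push 1. Stack: [2, 1]
BINARY_OP + → 2 + 1 = 3. Stack: [3]
STORE_FAST i → i=3. Stack: []
LOAD_FAST i → push 3. Stack: [3]
LOAD_CONST → push 4. Stack: [3, 4]
COMPARE_OP bool(<) → 3 vs 4 = True. Stack: [True]
POP_JUMP_IF_FALSE → pop True; no jump. Stack: []
LOAD_FAST_LOAD_FAST w,i → push 303,3. Stack: [303, 3]
BINARY_OP + → 303 + 3 = 306. Stack: [306]
STORE_FAST w → w=306. Stack: []
LOAD_FAST i → push 3. Stack: [3]
LOAD_CONST → push 1. Stack: [3, 1]
BINARY_OP + → 3 + 1 = 4. Stack: [4]
STORE_FAST i → i=4. Stack: []
LOAD_FAST i → push 4. Stack: [4]
LOAD_CONST → push 4. Stack: [4, 4]
COMPARE_OP bool(<) → 4 vs 4 = False. Stack: [False]
POP_JUMP_IF_FALSE → pop False; jump. Stack: []
LOAD_FAST w → push 306. Stack: [306]
RETURN_VALUE → return 306.

306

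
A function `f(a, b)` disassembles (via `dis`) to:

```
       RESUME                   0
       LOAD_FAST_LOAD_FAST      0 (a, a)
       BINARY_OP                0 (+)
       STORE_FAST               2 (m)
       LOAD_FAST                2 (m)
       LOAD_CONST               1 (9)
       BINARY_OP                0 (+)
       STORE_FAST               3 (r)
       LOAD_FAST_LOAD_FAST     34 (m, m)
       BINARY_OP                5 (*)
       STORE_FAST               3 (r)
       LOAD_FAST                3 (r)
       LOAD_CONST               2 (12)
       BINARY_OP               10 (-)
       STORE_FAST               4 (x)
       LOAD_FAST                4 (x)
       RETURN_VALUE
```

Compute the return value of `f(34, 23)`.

4612

LOAD_FAST_LOAD_FAST a,a → push 34,34. Stack: [34, 34]
BINARY_OP + → 34 + 34 = 68. Stack: [68]
STORE_FAST m → m=68. Stack: []
LOAD_FAST m → push 68. Stack: [68]
LOAD_CONST → push 9. Stack: [68, 9]
BINARY_OP + → 68 + 9 = 77. Stack: [77]
STORE_FAST r → r=77. Stack: []
LOAD_FAST_LOAD_FAST m,m → push 68,68. Stack: [68, 68]
BINARY_OP * → 68 * 68 = 4624. Stack: [4624]
STORE_FAST r → r=4624. Stack: []
LOAD_FAST r → push 4624. Stack: [4624]
LOAD_CONST → push 12. Stack: [4624, 12]
BINARY_OP - → 4624 - 12 = 4612. Stack: [4612]
STORE_FAST x → x=4612. Stack: []
LOAD_FAST x → push 4612. Stack: [4612]
RETURN_VALUE → return 4612.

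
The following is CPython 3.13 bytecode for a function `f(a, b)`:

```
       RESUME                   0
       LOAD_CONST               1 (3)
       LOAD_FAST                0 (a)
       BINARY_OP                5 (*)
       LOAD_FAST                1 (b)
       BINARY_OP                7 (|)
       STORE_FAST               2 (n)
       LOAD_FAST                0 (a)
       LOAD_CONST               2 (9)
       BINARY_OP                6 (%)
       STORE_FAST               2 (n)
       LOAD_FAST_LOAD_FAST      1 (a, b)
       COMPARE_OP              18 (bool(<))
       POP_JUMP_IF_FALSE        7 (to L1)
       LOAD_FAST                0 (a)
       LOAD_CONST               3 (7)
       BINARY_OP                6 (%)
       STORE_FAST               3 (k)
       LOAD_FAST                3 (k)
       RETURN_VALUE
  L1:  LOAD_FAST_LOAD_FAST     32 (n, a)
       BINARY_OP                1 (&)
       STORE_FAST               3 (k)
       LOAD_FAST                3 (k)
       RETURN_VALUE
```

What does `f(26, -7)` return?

LOAD_CONST → push 3. Stack: [3]
LOAD_FAST a → push 26. Stack: [3, 26]
BINARY_OP * → 3 * 26 = 78. Stack: [78]
LOAD_FAST b → push -7. Stack: [78, -7]
BINARY_OP | → 78 | -7 = -1. Stack: [-1]
STORE_FAST n → n=-1. Stack: []
LOAD_FAST a → push 26. Stack: [26]
LOAD_CONST → push 9. Stack: [26, 9]
BINARY_OP % → 26 % 9 = 8. Stack: [8]
STORE_FAST n → n=8. Stack: []
LOAD_FAST_LOAD_FAST a,b → push 26,-7. Stack: [26, -7]
COMPARE_OP bool(<) → 26 vs -7 = False. Stack: [False]
POP_JUMP_IF_FALSE → pop False; jump. Stack: []
LOAD_FAST_LOAD_FAST n,a → push 8,26. Stack: [8, 26]
BINARY_OP & → 8 & 26 = 8. Stack: [8]
STORE_FAST k → k=8. Stack: []
LOAD_FAST k → push 8. Stack: [8]
RETURN_VALUE → return 8.

8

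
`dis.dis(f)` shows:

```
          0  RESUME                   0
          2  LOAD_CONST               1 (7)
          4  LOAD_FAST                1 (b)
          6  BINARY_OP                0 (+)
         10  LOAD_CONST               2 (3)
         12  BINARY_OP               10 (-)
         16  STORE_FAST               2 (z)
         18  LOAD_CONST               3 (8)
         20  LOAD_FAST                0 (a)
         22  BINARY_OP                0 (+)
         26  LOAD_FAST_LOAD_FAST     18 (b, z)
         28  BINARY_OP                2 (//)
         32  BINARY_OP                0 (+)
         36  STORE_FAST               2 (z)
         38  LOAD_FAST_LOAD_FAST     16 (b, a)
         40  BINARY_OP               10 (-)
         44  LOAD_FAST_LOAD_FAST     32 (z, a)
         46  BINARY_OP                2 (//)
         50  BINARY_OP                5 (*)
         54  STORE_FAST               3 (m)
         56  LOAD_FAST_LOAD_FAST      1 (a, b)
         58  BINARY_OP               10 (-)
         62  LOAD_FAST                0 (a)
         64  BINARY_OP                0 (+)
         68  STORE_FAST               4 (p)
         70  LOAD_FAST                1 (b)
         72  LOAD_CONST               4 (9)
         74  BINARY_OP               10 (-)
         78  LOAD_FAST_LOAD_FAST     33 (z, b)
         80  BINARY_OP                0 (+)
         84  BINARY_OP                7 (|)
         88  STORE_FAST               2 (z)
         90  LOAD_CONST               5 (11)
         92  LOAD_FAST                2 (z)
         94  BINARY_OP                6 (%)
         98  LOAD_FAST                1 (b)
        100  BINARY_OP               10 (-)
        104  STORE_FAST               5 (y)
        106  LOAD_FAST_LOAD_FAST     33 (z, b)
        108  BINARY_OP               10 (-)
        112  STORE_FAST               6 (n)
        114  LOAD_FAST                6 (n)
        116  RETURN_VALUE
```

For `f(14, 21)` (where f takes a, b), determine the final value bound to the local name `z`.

LOAD_CONST → push 7. Stack: [7]
LOAD_FAST b → push 21. Stack: [7, 21]
BINARY_OP + → 7 + 21 = 28. Stack: [28]
LOAD_CONST → push 3. Stack: [28, 3]
BINARY_OP - → 28 - 3 = 25. Stack: [25]
STORE_FAST z → z=25. Stack: []
LOAD_CONST → push 8. Stack: [8]
LOAD_FAST a → push 14. Stack: [8, 14]
BINARY_OP + → 8 + 14 = 22. Stack: [22]
LOAD_FAST_LOAD_FAST b,z → push 21,25. Stack: [22, 21, 25]
BINARY_OP // → 21 // 25 = 0. Stack: [22, 0]
BINARY_OP + → 22 + 0 = 22. Stack: [22]
STORE_FAST z → z=22. Stack: []
LOAD_FAST_LOAD_FAST b,a → push 21,14. Stack: [21, 14]
BINARY_OP - → 21 - 14 = 7. Stack: [7]
LOAD_FAST_LOAD_FAST z,a → push 22,14. Stack: [7, 22, 14]
BINARY_OP // → 22 // 14 = 1. Stack: [7, 1]
BINARY_OP * → 7 * 1 = 7. Stack: [7]
STORE_FAST m → m=7. Stack: []
LOAD_FAST_LOAD_FAST a,b → push 14,21. Stack: [14, 21]
BINARY_OP - → 14 - 21 = -7. Stack: [-7]
LOAD_FAST a → push 14. Stack: [-7, 14]
BINARY_OP + → -7 + 14 = 7. Stack: [7]
STORE_FAST p → p=7. Stack: []
LOAD_FAST b → push 21. Stack: [21]
LOAD_CONST → push 9. Stack: [21, 9]
BINARY_OP - → 21 - 9 = 12. Stack: [12]
LOAD_FAST_LOAD_FAST z,b → push 22,21. Stack: [12, 22, 21]
BINARY_OP + → 22 + 21 = 43. Stack: [12, 43]
BINARY_OP | → 12 | 43 = 47. Stack: [47]
STORE_FAST z → z=47. Stack: []
LOAD_CONST → push 11. Stack: [11]
LOAD_FAST z → push 47. Stack: [11, 47]
BINARY_OP % → 11 % 47 = 11. Stack: [11]
LOAD_FAST b → push 21. Stack: [11, 21]
BINARY_OP - → 11 - 21 = -10. Stack: [-10]
STORE_FAST y → y=-10. Stack: []
LOAD_FAST_LOAD_FAST z,b → push 47,21. Stack: [47, 21]
BINARY_OP - → 47 - 21 = 26. Stack: [26]
STORE_FAST n → n=26. Stack: []
LOAD_FAST n → push 26. Stack: [26]
RETURN_VALUE → return 26.

47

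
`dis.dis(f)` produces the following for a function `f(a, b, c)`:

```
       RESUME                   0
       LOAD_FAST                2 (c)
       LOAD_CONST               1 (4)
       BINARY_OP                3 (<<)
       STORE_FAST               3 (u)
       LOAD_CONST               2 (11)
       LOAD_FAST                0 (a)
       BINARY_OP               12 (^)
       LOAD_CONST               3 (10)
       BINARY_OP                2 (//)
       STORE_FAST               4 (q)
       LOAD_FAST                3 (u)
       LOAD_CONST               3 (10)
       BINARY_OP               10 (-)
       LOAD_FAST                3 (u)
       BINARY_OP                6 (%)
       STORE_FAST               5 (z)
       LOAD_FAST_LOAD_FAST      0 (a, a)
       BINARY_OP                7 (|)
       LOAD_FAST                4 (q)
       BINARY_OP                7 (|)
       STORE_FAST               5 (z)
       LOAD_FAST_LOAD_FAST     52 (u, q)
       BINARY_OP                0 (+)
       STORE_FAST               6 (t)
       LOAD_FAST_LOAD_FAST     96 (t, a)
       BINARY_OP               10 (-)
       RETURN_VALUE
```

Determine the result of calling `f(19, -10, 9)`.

127

LOAD_FAST c → push 9. Stack: [9]
LOAD_CONST → push 4. Stack: [9, 4]
BINARY_OP << → 9 << 4 = 144. Stack: [144]
STORE_FAST u → u=144. Stack: []
LOAD_CONST → push 11. Stack: [11]
LOAD_FAST a → push 19. Stack: [11, 19]
BINARY_OP ^ → 11 ^ 19 = 24. Stack: [24]
LOAD_CONST → push 10. Stack: [24, 10]
BINARY_OP // → 24 // 10 = 2. Stack: [2]
STORE_FAST q → q=2. Stack: []
LOAD_FAST u → push 144. Stack: [144]
LOAD_CONST → push 10. Stack: [144, 10]
BINARY_OP - → 144 - 10 = 134. Stack: [134]
LOAD_FAST u → push 144. Stack: [134, 144]
BINARY_OP % → 134 % 144 = 134. Stack: [134]
STORE_FAST z → z=134. Stack: []
LOAD_FAST_LOAD_FAST a,a → push 19,19. Stack: [19, 19]
BINARY_OP | → 19 | 19 = 19. Stack: [19]
LOAD_FAST q → push 2. Stack: [19, 2]
BINARY_OP | → 19 | 2 = 19. Stack: [19]
STORE_FAST z → z=19. Stack: []
LOAD_FAST_LOAD_FAST u,q → push 144,2. Stack: [144, 2]
BINARY_OP + → 144 + 2 = 146. Stack: [146]
STORE_FAST t → t=146. Stack: []
LOAD_FAST_LOAD_FAST t,a → push 146,19. Stack: [146, 19]
BINARY_OP - → 146 - 19 = 127. Stack: [127]
RETURN_VALUE → return 127.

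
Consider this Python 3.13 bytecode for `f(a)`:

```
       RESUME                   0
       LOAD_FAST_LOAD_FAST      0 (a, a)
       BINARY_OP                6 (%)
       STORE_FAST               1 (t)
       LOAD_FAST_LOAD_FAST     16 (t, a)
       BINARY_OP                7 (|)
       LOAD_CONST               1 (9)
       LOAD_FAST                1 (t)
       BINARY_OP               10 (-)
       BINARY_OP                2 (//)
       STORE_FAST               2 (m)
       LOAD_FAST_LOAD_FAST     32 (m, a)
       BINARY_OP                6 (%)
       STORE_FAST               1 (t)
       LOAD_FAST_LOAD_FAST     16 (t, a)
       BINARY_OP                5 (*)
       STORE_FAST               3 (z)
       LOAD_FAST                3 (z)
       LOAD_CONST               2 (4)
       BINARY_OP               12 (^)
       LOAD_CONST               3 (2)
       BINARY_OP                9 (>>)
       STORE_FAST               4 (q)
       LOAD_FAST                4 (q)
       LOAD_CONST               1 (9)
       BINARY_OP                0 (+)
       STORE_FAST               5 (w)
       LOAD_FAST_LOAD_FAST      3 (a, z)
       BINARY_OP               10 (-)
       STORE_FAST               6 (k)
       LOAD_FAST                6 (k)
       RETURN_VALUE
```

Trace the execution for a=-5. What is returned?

-10

LOAD_FAST_LOAD_FAST a,a → push -5,-5. Stack: [-5, -5]
BINARY_OP % → -5 % -5 = 0. Stack: [0]
STORE_FAST t → t=0. Stack: []
LOAD_FAST_LOAD_FAST t,a → push 0,-5. Stack: [0, -5]
BINARY_OP | → 0 | -5 = -5. Stack: [-5]
LOAD_CONST → push 9. Stack: [-5, 9]
LOAD_FAST t → push 0. Stack: [-5, 9, 0]
BINARY_OP - → 9 - 0 = 9. Stack: [-5, 9]
BINARY_OP // → -5 // 9 = -1. Stack: [-1]
STORE_FAST m → m=-1. Stack: []
LOAD_FAST_LOAD_FAST m,a → push -1,-5. Stack: [-1, -5]
BINARY_OP % → -1 % -5 = -1. Stack: [-1]
STORE_FAST t → t=-1. Stack: []
LOAD_FAST_LOAD_FAST t,a → push -1,-5. Stack: [-1, -5]
BINARY_OP * → -1 * -5 = 5. Stack: [5]
STORE_FAST z → z=5. Stack: []
LOAD_FAST z → push 5. Stack: [5]
LOAD_CONST → push 4. Stack: [5, 4]
BINARY_OP ^ → 5 ^ 4 = 1. Stack: [1]
LOAD_CONST → push 2. Stack: [1, 2]
BINARY_OP >> → 1 >> 2 = 0. Stack: [0]
STORE_FAST q → q=0. Stack: []
LOAD_FAST q → push 0. Stack: [0]
LOAD_CONST → push 9. Stack: [0, 9]
BINARY_OP + → 0 + 9 = 9. Stack: [9]
STORE_FAST w → w=9. Stack: []
LOAD_FAST_LOAD_FAST a,z → push -5,5. Stack: [-5, 5]
BINARY_OP - → -5 - 5 = -10. Stack: [-10]
STORE_FAST k → k=-10. Stack: []
LOAD_FAST k → push -10. Stack: [-10]
RETURN_VALUE → return -10.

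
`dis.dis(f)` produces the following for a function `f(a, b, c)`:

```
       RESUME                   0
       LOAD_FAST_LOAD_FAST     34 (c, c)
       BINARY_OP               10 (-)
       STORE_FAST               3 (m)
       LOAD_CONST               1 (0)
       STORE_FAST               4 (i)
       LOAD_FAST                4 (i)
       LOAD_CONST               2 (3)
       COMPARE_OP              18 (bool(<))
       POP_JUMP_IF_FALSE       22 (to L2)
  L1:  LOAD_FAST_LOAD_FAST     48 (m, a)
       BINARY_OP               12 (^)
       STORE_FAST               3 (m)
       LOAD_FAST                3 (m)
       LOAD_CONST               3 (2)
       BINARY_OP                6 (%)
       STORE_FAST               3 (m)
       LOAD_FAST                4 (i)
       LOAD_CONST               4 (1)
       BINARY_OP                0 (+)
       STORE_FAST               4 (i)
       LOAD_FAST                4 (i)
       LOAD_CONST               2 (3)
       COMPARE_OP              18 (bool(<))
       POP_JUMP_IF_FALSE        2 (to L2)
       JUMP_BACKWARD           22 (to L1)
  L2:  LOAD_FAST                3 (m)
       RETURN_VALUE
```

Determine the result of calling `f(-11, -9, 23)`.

LOAD_FAST_LOAD_FAST c,c → push 23,23. Stack: [23, 23]
BINARY_OP - → 23 - 23 = 0. Stack: [0]
STORE_FAST m → m=0. Stack: []
LOAD_CONST → push 0. Stack: [0]
STORE_FAST i → i=0. Stack: []
LOAD_FAST i → push 0. Stack: [0]
LOAD_CONST → push 3. Stack: [0, 3]
COMPARE_OP bool(<) → 0 vs 3 = True. Stack: [True]
POP_JUMP_IF_FALSE → pop True; no jump. Stack: []
LOAD_FAST_LOAD_FAST m,a → push 0,-11. Stack: [0, -11]
BINARY_OP ^ → 0 ^ -11 = -11. Stack: [-11]
STORE_FAST m → m=-11. Stack: []
LOAD_FAST m → push -11. Stack: [-11]
LOAD_CONST → push 2. Stack: [-11, 2]
BINARY_OP % → -11 % 2 = 1. Stack: [1]
STORE_FAST m → m=1. Stack: []
LOAD_FAST i → push 0. Stack: [0]
LOAD_CONST → push 1. Stack: [0, 1]
BINARY_OP + → 0 + 1 = 1. Stack: [1]
STORE_FAST i → i=1. Stack: []
LOAD_FAST i → push 1. Stack: [1]
LOAD_CONST → push 3. Stack: [1, 3]
COMPARE_OP bool(<) → 1 vs 3 = True. Stack: [True]
POP_JUMP_IF_FALSE → pop True; no jump. Stack: []
LOAD_FAST_LOAD_FAST m,a → push 1,-11. Stack: [1, -11]
BINARY_OP ^ → 1 ^ -11 = -12. Stack: [-12]
STORE_FAST m → m=-12. Stack: []
LOAD_FAST m → push -12. Stack: [-12]
LOAD_CONST → push 2. Stack: [-12, 2]
BINARY_OP % → -12 % 2 = 0. Stack: [0]
STORE_FAST m → m=0. Stack: []
LOAD_FAST i → push 1. Stack: [1]
LOAD_CONST → push 1. Stack: [1, 1]
BINARY_OP + → 1 + 1 = 2. Stack: [2]
STORE_FAST i → i=2. Stack: []
LOAD_FAST i → push 2. Stack: [2]
LOAD_CONST → push 3. Stack: [2, 3]
COMPARE_OP bool(<) → 2 vs 3 = True. Stack: [True]
POP_JUMP_IF_FALSE → pop True; no jump. Stack: []
LOAD_FAST_LOAD_FAST m,a → push 0,-11. Stack: [0, -11]
BINARY_OP ^ → 0 ^ -11 = -11. Stack: [-11]
STORE_FAST m → m=-11. Stack: []
LOAD_FAST m → push -11. Stack: [-11]
LOAD_CONST → push 2. Stack: [-11, 2]
BINARY_OP % → -11 % 2 = 1. Stack: [1]
STORE_FAST m → m=1. Stack: []
LOAD_FAST i → push 2. Stack: [2]
LOAD_CONST → push 1. Stack: [2, 1]
BINARY_OP + → 2 + 1 = 3. Stack: [3]
STORE_FAST i → i=3. Stack: []
LOAD_FAST i → push 3. Stack: [3]
LOAD_CONST → push 3. Stack: [3, 3]
COMPARE_OP bool(<) → 3 vs 3 = False. Stack: [False]
POP_JUMP_IF_FALSE → pop False; jump. Stack: []
LOAD_FAST m → push 1. Stack: [1]
RETURN_VALUE → return 1.

1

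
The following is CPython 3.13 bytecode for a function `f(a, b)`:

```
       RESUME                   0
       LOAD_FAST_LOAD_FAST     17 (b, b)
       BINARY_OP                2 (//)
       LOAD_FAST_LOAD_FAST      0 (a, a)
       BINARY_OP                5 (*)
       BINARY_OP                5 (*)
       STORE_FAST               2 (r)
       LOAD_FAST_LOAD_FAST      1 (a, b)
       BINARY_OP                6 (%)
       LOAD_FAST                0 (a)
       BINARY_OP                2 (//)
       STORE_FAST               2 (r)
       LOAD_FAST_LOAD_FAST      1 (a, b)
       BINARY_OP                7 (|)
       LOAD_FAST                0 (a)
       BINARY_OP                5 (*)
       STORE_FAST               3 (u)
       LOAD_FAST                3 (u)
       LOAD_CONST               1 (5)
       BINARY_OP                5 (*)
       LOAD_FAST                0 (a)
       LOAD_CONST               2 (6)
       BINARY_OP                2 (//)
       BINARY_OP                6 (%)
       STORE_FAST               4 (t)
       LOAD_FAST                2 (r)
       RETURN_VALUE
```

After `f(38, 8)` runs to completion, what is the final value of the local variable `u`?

LOAD_FAST_LOAD_FAST b,b → push 8,8. Stack: [8, 8]
BINARY_OP // → 8 // 8 = 1. Stack: [1]
LOAD_FAST_LOAD_FAST a,a → push 38,38. Stack: [1, 38, 38]
BINARY_OP * → 38 * 38 = 1444. Stack: [1, 1444]
BINARY_OP * → 1 * 1444 = 1444. Stack: [1444]
STORE_FAST r → r=1444. Stack: []
LOAD_FAST_LOAD_FAST a,b → push 38,8. Stack: [38, 8]
BINARY_OP % → 38 % 8 = 6. Stack: [6]
LOAD_FAST a → push 38. Stack: [6, 38]
BINARY_OP // → 6 // 38 = 0. Stack: [0]
STORE_FAST r → r=0. Stack: []
LOAD_FAST_LOAD_FAST a,b → push 38,8. Stack: [38, 8]
BINARY_OP | → 38 | 8 = 46. Stack: [46]
LOAD_FAST a → push 38. Stack: [46, 38]
BINARY_OP * → 46 * 38 = 1748. Stack: [1748]
STORE_FAST u → u=1748. Stack: []
LOAD_FAST u → push 1748. Stack: [1748]
LOAD_CONST → push 5. Stack: [1748, 5]
BINARY_OP * → 1748 * 5 = 8740. Stack: [8740]
LOAD_FAST a → push 38. Stack: [8740, 38]
LOAD_CONST → push 6. Stack: [8740, 38, 6]
BINARY_OP // → 38 // 6 = 6. Stack: [8740, 6]
BINARY_OP % → 8740 % 6 = 4. Stack: [4]
STORE_FAST t → t=4. Stack: []
LOAD_FAST r → push 0. Stack: [0]
RETURN_VALUE → return 0.

1748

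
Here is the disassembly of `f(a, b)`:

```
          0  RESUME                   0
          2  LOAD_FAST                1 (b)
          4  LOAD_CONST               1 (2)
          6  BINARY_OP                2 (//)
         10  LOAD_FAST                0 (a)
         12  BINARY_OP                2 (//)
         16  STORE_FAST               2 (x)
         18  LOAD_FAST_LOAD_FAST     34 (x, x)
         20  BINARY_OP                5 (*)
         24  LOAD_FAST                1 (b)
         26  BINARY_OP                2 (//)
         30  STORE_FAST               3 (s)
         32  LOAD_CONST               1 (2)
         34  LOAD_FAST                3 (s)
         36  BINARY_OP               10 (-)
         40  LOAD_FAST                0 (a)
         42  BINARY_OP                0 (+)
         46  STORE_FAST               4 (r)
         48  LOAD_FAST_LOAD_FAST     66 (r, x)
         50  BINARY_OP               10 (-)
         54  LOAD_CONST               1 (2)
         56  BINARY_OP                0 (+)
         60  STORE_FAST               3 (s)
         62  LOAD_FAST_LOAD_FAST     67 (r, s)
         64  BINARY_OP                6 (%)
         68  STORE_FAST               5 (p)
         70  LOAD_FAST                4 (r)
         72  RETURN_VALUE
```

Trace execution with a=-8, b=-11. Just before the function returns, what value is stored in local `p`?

LOAD_FAST b → push -11. Stack: [-11]
LOAD_CONST → push 2. Stack: [-11, 2]
BINARY_OP // → -11 // 2 = -6. Stack: [-6]
LOAD_FAST a → push -8. Stack: [-6, -8]
BINARY_OP // → -6 // -8 = 0. Stack: [0]
STORE_FAST x → x=0. Stack: []
LOAD_FAST_LOAD_FAST x,x → push 0,0. Stack: [0, 0]
BINARY_OP * → 0 * 0 = 0. Stack: [0]
LOAD_FAST b → push -11. Stack: [0, -11]
BINARY_OP // → 0 // -11 = 0. Stack: [0]
STORE_FAST s → s=0. Stack: []
LOAD_CONST → push 2. Stack: [2]
LOAD_FAST s → push 0. Stack: [2, 0]
BINARY_OP - → 2 - 0 = 2. Stack: [2]
LOAD_FAST a → push -8. Stack: [2, -8]
BINARY_OP + → 2 + -8 = -6. Stack: [-6]
STORE_FAST r → r=-6. Stack: []
LOAD_FAST_LOAD_FAST r,x → push -6,0. Stack: [-6, 0]
BINARY_OP - → -6 - 0 = -6. Stack: [-6]
LOAD_CONST → push 2. Stack: [-6, 2]
BINARY_OP + → -6 + 2 = -4. Stack: [-4]
STORE_FAST s → s=-4. Stack: []
LOAD_FAST_LOAD_FAST r,s → push -6,-4. Stack: [-6, -4]
BINARY_OP % → -6 % -4 = -2. Stack: [-2]
STORE_FAST p → p=-2. Stack: []
LOAD_FAST r → push -6. Stack: [-6]
RETURN_VALUE → return -6.

-2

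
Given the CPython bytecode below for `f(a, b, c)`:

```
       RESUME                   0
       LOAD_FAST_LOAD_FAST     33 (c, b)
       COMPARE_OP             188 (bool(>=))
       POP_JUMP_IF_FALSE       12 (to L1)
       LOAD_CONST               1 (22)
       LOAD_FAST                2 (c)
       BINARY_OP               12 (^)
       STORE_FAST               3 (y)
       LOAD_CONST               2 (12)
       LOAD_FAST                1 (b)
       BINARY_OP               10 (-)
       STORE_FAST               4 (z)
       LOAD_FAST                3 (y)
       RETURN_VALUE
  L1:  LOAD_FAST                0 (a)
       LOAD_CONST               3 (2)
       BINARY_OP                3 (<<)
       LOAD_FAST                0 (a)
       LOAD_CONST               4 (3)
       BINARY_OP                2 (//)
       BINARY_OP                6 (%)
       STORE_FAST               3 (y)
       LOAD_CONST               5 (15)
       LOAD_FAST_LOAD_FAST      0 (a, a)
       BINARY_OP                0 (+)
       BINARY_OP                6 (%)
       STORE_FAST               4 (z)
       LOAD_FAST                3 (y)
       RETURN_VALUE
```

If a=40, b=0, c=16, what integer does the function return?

LOAD_FAST_LOAD_FAST c,b → push 16,0. Stack: [16, 0]
COMPARE_OP bool(>=) → 16 vs 0 = True. Stack: [True]
POP_JUMP_IF_FALSE → pop True; no jump. Stack: []
LOAD_CONST → push 22. Stack: [22]
LOAD_FAST c → push 16. Stack: [22, 16]
BINARY_OP ^ → 22 ^ 16 = 6. Stack: [6]
STORE_FAST y → y=6. Stack: []
LOAD_CONST → push 12. Stack: [12]
LOAD_FAST b → push 0. Stack: [12, 0]
BINARY_OP - → 12 - 0 = 12. Stack: [12]
STORE_FAST z → z=12. Stack: []
LOAD_FAST y → push 6. Stack: [6]
RETURN_VALUE → return 6.

6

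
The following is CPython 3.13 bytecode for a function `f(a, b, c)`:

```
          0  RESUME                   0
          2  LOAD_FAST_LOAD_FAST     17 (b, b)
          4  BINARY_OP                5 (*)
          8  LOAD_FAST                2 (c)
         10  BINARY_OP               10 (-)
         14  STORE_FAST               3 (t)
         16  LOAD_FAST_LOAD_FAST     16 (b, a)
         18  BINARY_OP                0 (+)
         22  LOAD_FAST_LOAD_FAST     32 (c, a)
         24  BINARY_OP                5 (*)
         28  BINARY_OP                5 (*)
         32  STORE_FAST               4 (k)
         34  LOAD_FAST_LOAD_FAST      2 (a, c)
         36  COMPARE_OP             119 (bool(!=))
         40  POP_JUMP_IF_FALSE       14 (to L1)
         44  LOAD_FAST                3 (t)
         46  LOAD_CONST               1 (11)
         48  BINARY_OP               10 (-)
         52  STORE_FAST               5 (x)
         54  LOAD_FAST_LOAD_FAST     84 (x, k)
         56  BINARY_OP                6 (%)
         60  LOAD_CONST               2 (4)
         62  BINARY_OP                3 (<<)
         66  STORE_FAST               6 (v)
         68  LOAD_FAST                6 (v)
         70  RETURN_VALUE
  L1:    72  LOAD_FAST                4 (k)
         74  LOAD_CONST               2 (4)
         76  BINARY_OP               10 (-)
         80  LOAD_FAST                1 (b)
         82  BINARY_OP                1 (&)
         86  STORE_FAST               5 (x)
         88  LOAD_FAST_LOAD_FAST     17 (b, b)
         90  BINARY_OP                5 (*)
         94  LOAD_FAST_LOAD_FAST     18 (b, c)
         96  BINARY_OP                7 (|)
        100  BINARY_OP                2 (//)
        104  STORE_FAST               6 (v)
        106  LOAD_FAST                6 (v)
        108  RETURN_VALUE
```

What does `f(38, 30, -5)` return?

LOAD_FAST_LOAD_FAST b,b → push 30,30. Stack: [30, 30]
BINARY_OP * → 30 * 30 = 900. Stack: [900]
LOAD_FAST c → push -5. Stack: [900, -5]
BINARY_OP - → 900 - -5 = 905. Stack: [905]
STORE_FAST t → t=905. Stack: []
LOAD_FAST_LOAD_FAST b,a → push 30,38. Stack: [30, 38]
BINARY_OP + → 30 + 38 = 68. Stack: [68]
LOAD_FAST_LOAD_FAST c,a → push -5,38. Stack: [68, -5, 38]
BINARY_OP * → -5 * 38 = -190. Stack: [68, -190]
BINARY_OP * → 68 * -190 = -12920. Stack: [-12920]
STORE_FAST k → k=-12920. Stack: []
LOAD_FAST_LOAD_FAST a,c → push 38,-5. Stack: [38, -5]
COMPARE_OP bool(!=) → 38 vs -5 = True. Stack: [True]
POP_JUMP_IF_FALSE → pop True; no jump. Stack: []
LOAD_FAST t → push 905. Stack: [905]
LOAD_CONST → push 11. Stack: [905, 11]
BINARY_OP - → 905 - 11 = 894. Stack: [894]
STORE_FAST x → x=894. Stack: []
LOAD_FAST_LOAD_FAST x,k → push 894,-12920. Stack: [894, -12920]
BINARY_OP % → 894 % -12920 = -12026. Stack: [-12026]
LOAD_CONST → push 4. Stack: [-12026, 4]
BINARY_OP << → -12026 << 4 = -192416. Stack: [-192416]
STORE_FAST v → v=-192416. Stack: []
LOAD_FAST v → push -192416. Stack: [-192416]
RETURN_VALUE → return -192416.

-192416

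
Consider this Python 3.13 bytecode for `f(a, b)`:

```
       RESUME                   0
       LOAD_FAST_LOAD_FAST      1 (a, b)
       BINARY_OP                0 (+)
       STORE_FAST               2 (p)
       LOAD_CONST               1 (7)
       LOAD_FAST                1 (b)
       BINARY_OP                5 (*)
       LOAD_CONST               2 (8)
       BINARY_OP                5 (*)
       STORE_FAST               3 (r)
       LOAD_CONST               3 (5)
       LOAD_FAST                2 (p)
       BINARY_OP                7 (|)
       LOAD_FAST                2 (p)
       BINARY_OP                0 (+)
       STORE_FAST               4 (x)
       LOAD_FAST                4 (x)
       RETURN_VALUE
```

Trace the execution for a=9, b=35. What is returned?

LOAD_FAST_LOAD_FAST a,b → push 9,35. Stack: [9, 35]
BINARY_OP + → 9 + 35 = 44. Stack: [44]
STORE_FAST p → p=44. Stack: []
LOAD_CONST → push 7. Stack: [7]
LOAD_FAST b → push 35. Stack: [7, 35]
BINARY_OP * → 7 * 35 = 245. Stack: [245]
LOAD_CONST → push 8. Stack: [245, 8]
BINARY_OP * → 245 * 8 = 1960. Stack: [1960]
STORE_FAST r → r=1960. Stack: []
LOAD_CONST → push 5. Stack: [5]
LOAD_FAST p → push 44. Stack: [5, 44]
BINARY_OP | → 5 | 44 = 45. Stack: [45]
LOAD_FAST p → push 44. Stack: [45, 44]
BINARY_OP + → 45 + 44 = 89. Stack: [89]
STORE_FAST x → x=89. Stack: []
LOAD_FAST x → push 89. Stack: [89]
RETURN_VALUE → return 89.

89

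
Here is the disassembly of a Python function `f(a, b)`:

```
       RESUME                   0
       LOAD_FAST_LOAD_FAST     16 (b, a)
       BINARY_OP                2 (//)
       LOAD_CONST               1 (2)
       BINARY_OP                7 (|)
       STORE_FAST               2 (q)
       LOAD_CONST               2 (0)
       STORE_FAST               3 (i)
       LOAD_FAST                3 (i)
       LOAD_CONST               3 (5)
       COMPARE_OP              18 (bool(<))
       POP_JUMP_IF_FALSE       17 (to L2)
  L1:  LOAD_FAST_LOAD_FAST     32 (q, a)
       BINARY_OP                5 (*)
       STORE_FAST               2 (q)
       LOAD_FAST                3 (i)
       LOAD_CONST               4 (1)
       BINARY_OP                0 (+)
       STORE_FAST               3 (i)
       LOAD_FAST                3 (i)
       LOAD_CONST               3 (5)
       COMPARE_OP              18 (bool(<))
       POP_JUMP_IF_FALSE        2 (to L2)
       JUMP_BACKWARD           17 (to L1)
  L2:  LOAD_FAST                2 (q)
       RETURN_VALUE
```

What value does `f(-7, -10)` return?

LOAD_FAST_LOAD_FAST b,a → push -10,-7
BINARY_OP // → -10 // -7 = 1
LOAD_CONST → push 2
BINARY_OP | → 1 | 2 = 3
STORE_FAST q → q=3
LOAD_CONST → push 0
STORE_FAST i → i=0
LOAD_FAST i → push 0
LOAD_CONST → push 5
COMPARE_OP bool(<) → 0 vs 5 = True
POP_JUMP_IF_FALSE → pop True; no jump
LOAD_FAST_LOAD_FAST q,a → push 3,-7
BINARY_OP * → 3 * -7 = -21
STORE_FAST q → q=-21
LOAD_FAST i → push 0
LOAD_CONST → push 1
BINARY_OP + → 0 + 1 = 1
STORE_FAST i → i=1
LOAD_FAST i → push 1
LOAD_CONST → push 5
COMPARE_OP bool(<) → 1 vs 5 = True
POP_JUMP_IF_FALSE → pop True; no jump
LOAD_FAST_LOAD_FAST q,a → push -21,-7
BINARY_OP * → -21 * -7 = 147
STORE_FAST q → q=147
LOAD_FAST i → push 1
LOAD_CONST → push 1
BINARY_OP + → 1 + 1 = 2
STORE_FAST i → i=2
LOAD_FAST i → push 2
LOAD_CONST → push 5
COMPARE_OP bool(<) → 2 vs 5 = True
POP_JUMP_IF_FALSE → pop True; no jump
LOAD_FAST_LOAD_FAST q,a → push 147,-7
BINARY_OP * → 147 * -7 = -1029
STORE_FAST q → q=-1029
LOAD_FAST i → push 2
LOAD_CONST → push 1
BINARY_OP + → 2 + 1 = 3
STORE_FAST i → i=3
LOAD_FAST i → push 3
LOAD_CONST → push 5
COMPARE_OP bool(<) → 3 vs 5 = True
POP_JUMP_IF_FALSE → pop True; no jump
LOAD_FAST_LOAD_FAST q,a → push -1029,-7
BINARY_OP * → -1029 * -7 = 7203
STORE_FAST q → q=7203
LOAD_FAST i → push 3
LOAD_CONST → push 1
BINARY_OP + → 3 + 1 = 4
STORE_FAST i → i=4
LOAD_FAST i → push 4
LOAD_CONST → push 5
COMPARE_OP bool(<) → 4 vs 5 = True
POP_JUMP_IF_FALSE → pop True; no jump
LOAD_FAST_LOAD_FAST q,a → push 7203,-7
BINARY_OP * → 7203 * -7 = -50421
STORE_FAST q → q=-50421
LOAD_FAST i → push 4
LOAD_CONST → push 1
BINARY_OP + → 4 + 1 = 5
STORE_FAST i → i=5
LOAD_FAST i → push 5
LOAD_CONST → push 5
COMPARE_OP bool(<) → 5 vs 5 = False
POP_JUMP_IF_FALSE → pop False; jump
LOAD_FAST q → push -50421
RETURN_VALUE → return -50421.

-50421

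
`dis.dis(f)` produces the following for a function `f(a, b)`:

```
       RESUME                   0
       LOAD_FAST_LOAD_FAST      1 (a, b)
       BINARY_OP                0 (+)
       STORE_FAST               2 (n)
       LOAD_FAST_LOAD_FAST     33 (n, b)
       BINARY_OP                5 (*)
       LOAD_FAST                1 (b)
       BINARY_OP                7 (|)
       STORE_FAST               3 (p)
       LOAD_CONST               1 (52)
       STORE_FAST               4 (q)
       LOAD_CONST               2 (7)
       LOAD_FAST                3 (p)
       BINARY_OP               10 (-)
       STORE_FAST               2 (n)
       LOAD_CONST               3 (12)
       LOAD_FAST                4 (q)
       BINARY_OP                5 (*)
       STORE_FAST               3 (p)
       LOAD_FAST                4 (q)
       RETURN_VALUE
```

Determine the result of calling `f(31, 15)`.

LOAD_FAST_LOAD_FAST a,b → push 31,15. Stack: [31, 15]
BINARY_OP + → 31 + 15 = 46. Stack: [46]
STORE_FAST n → n=46. Stack: []
LOAD_FAST_LOAD_FAST n,b → push 46,15. Stack: [46, 15]
BINARY_OP * → 46 * 15 = 690. Stack: [690]
LOAD_FAST b → push 15. Stack: [690, 15]
BINARY_OP | → 690 | 15 = 703. Stack: [703]
STORE_FAST p → p=703. Stack: []
LOAD_CONST → push 52. Stack: [52]
STORE_FAST q → q=52. Stack: []
LOAD_CONST → push 7. Stack: [7]
LOAD_FAST p → push 703. Stack: [7, 703]
BINARY_OP - → 7 - 703 = -696. Stack: [-696]
STORE_FAST n → n=-696. Stack: []
LOAD_CONST → push 12. Stack: [12]
LOAD_FAST q → push 52. Stack: [12, 52]
BINARY_OP * → 12 * 52 = 624. Stack: [624]
STORE_FAST p → p=624. Stack: []
LOAD_FAST q → push 52. Stack: [52]
RETURN_VALUE → return 52.

52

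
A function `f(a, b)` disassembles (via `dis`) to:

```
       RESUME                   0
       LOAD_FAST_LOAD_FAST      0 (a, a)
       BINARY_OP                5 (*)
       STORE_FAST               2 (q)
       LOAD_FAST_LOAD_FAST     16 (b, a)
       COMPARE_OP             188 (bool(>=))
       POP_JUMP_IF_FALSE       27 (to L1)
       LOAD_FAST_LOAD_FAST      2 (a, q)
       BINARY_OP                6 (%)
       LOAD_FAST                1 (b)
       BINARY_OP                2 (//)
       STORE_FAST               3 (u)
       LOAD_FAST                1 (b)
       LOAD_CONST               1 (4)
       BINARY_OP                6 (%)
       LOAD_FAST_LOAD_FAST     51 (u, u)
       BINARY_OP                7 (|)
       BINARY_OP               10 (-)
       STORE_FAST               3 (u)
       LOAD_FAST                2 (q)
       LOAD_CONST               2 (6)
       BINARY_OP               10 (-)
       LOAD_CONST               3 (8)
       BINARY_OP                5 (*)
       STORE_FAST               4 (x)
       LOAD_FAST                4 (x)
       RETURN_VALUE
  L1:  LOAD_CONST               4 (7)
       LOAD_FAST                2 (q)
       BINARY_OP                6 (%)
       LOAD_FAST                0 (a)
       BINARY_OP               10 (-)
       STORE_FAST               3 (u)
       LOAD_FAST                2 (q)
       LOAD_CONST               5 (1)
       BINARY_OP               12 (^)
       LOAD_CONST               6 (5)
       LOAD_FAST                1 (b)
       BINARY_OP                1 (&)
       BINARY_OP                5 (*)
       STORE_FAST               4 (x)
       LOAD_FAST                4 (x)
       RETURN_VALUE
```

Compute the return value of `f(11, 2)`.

0

LOAD_FAST_LOAD_FAST a,a → push 11,11. Stack: [11, 11]
BINARY_OP * → 11 * 11 = 121. Stack: [121]
STORE_FAST q → q=121. Stack: []
LOAD_FAST_LOAD_FAST b,a → push 2,11. Stack: [2, 11]
COMPARE_OP bool(>=) → 2 vs 11 = False. Stack: [False]
POP_JUMP_IF_FALSE → pop False; jump. Stack: []
LOAD_CONST → push 7. Stack: [7]
LOAD_FAST q → push 121. Stack: [7, 121]
BINARY_OP % → 7 % 121 = 7. Stack: [7]
LOAD_FAST a → push 11. Stack: [7, 11]
BINARY_OP - → 7 - 11 = -4. Stack: [-4]
STORE_FAST u → u=-4. Stack: []
LOAD_FAST q → push 121. Stack: [121]
LOAD_CONST → push 1. Stack: [121, 1]
BINARY_OP ^ → 121 ^ 1 = 120. Stack: [120]
LOAD_CONST → push 5. Stack: [120, 5]
LOAD_FAST b → push 2. Stack: [120, 5, 2]
BINARY_OP & → 5 & 2 = 0. Stack: [120, 0]
BINARY_OP * → 120 * 0 = 0. Stack: [0]
STORE_FAST x → x=0. Stack: []
LOAD_FAST x → push 0. Stack: [0]
RETURN_VALUE → return 0.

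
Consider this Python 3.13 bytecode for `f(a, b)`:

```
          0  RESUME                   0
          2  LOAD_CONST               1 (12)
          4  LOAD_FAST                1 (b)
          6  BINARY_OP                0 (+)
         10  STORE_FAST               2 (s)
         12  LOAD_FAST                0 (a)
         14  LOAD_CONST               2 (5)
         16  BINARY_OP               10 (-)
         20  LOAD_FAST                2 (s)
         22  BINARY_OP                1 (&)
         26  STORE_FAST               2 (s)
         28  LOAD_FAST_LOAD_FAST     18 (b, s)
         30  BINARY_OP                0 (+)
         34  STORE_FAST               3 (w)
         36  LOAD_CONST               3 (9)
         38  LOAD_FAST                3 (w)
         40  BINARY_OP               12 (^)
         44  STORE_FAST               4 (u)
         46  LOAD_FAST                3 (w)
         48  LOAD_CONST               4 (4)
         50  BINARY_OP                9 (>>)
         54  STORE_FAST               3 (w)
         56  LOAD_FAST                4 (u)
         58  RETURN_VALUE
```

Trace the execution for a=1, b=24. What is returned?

53

LOAD_CONST → push 12. Stack: [12]
LOAD_FAST b → push 24. Stack: [12, 24]
BINARY_OP + → 12 + 24 = 36. Stack: [36]
STORE_FAST s → s=36. Stack: []
LOAD_FAST a → push 1. Stack: [1]
LOAD_CONST → push 5. Stack: [1, 5]
BINARY_OP - → 1 - 5 = -4. Stack: [-4]
LOAD_FAST s → push 36. Stack: [-4, 36]
BINARY_OP & → -4 & 36 = 36. Stack: [36]
STORE_FAST s → s=36. Stack: []
LOAD_FAST_LOAD_FAST b,s → push 24,36. Stack: [24, 36]
BINARY_OP + → 24 + 36 = 60. Stack: [60]
STORE_FAST w → w=60. Stack: []
LOAD_CONST → push 9. Stack: [9]
LOAD_FAST w → push 60. Stack: [9, 60]
BINARY_OP ^ → 9 ^ 60 = 53. Stack: [53]
STORE_FAST u → u=53. Stack: []
LOAD_FAST w → push 60. Stack: [60]
LOAD_CONST → push 4. Stack: [60, 4]
BINARY_OP >> → 60 >> 4 = 3. Stack: [3]
STORE_FAST w → w=3. Stack: []
LOAD_FAST u → push 53. Stack: [53]
RETURN_VALUE → return 53.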